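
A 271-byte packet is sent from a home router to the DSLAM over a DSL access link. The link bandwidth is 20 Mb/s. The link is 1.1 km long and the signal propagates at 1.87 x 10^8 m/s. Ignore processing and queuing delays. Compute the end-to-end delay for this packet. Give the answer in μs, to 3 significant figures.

114 μs

L = 271 × 8 = 2168 bits.
Transmission delay = L/R = 2168 / 20000000 = 108.4 μs.
Propagation delay = d/s = 1100 m / 187000000 m/s = 5.88235 μs.
Total = 114 μs.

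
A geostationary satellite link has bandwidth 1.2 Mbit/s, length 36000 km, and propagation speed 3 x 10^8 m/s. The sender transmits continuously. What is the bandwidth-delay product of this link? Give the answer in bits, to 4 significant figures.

Propagation delay = 36000000 / 300000000 = 0.12 s.
BDP = R × t_prop = 1200000 × 0.12 = 144000 bits.

144000 bits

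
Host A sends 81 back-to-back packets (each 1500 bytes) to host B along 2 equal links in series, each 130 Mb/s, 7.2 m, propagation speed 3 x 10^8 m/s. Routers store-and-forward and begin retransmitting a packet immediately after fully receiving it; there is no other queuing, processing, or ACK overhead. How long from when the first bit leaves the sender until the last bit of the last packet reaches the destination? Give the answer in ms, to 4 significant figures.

7.569 ms

Per-hop transmission t_tx = L/R = 12000/130000000 = 0.0923077 ms.
Per-hop propagation t_prop = 7.2/300000000 = 2.4e-05 ms.
Pipeline fill: first packet needs 2·t_tx to clear all hops; remaining 80 packets each add one t_tx.
Total = (2+81-1)·t_tx + 2·t_prop = 82·0.0923077 + 2·2.4e-05 = 7.569 ms.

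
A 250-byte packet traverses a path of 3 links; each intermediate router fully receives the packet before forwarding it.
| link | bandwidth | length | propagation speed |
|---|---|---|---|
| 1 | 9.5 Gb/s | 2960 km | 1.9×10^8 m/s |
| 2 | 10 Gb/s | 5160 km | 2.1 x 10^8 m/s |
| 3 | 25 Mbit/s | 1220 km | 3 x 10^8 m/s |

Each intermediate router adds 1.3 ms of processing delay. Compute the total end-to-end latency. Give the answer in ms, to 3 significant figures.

46.9 ms

L = 250 × 8 = 2000 bits.
Transmission delays (L/R per hop): 0.000210526, 0.0002, 0.08 ms; sum = 0.0804105 ms.
Propagation delays (d/s per hop): 15.5789, 24.5714, 4.06667 ms; sum = 44.217 ms.
Processing at 2 router(s): 2 × 1.3 ms = 2.6 ms.
End-to-end = 46.9 ms.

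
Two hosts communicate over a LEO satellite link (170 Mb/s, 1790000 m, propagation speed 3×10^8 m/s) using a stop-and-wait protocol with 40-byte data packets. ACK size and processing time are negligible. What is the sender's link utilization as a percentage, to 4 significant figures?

0.01577 %

t_tx = L/R = 320/170000000 = 1.88235e-06 s.
t_prop = 1790000/300000000 = 0.00596667 s; RTT = 0.0119333 s.
Cycle = t_tx + RTT = 0.0119352 s.
Utilization = t_tx / cycle = 1.88235e-06/0.0119352 = 0.01577 %.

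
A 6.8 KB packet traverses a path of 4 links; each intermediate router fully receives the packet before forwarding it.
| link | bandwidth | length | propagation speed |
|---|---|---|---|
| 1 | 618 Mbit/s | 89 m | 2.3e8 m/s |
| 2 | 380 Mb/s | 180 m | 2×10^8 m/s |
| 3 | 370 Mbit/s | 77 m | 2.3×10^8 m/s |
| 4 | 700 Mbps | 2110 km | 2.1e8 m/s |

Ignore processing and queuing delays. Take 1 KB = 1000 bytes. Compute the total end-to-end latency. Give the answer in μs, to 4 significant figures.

L = 54400 bits.
Transmission delays (L/R per hop): 88.0259, 143.158, 147.027, 77.7143 μs; sum = 455.925 μs.
Propagation delays (d/s per hop): 0.386957, 0.9, 0.334783, 10047.6 μs; sum = 10049.2 μs.
End-to-end = 10510 μs.

10510 μs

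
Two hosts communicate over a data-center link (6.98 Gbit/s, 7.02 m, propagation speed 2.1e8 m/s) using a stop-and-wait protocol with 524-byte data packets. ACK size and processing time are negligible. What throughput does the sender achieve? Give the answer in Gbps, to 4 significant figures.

6.281 Gbps

t_tx = L/R = 4192/6980000000 = 6.00573e-07 s.
t_prop = 7.02/210000000 = 3.34286e-08 s; RTT = 6.68571e-08 s.
Cycle = t_tx + RTT = 6.6743e-07 s.
Throughput = L / cycle = 4192 / 6.6743e-07 = 6.281 Gbps.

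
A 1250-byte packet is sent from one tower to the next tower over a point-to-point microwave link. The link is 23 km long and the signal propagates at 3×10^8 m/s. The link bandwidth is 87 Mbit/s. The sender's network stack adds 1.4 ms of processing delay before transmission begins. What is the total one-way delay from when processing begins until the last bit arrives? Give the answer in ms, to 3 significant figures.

L = 1250 × 8 = 10000 bits.
Transmission delay = L/R = 10000 / 87000000 = 0.114943 ms.
Propagation delay = d/s = 23000 m / 300000000 m/s = 0.0766667 ms.
Plus processing delay 1.4 ms = 1.4 ms.
Total = 1.59 ms.

1.59 ms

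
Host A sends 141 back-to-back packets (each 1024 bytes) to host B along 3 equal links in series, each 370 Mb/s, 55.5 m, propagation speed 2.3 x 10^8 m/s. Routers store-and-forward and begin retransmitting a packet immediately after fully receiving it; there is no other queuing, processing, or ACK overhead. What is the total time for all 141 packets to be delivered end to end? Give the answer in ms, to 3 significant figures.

Per-hop transmission t_tx = L/R = 8192/370000000 = 0.0221405 ms.
Per-hop propagation t_prop = 55.5/2.3e+08 = 0.000241304 ms.
Pipeline fill: first packet needs 3·t_tx to clear all hops; remaining 140 packets each add one t_tx.
Total = (3+141-1)·t_tx + 3·t_prop = 143·0.0221405 + 3·0.000241304 = 3.17 ms.

3.17 ms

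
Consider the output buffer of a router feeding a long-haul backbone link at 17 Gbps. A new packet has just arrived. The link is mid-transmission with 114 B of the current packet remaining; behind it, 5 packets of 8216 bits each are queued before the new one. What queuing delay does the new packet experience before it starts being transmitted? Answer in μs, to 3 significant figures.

2.47 μs

Each queued packet: L/R = 8216/17000000000 = 0.483294 μs.
5 queued → 2.41647 μs.
Plus remaining 912 bits of current packet: 0.0536471 μs.
Queuing delay = 2.47 μs.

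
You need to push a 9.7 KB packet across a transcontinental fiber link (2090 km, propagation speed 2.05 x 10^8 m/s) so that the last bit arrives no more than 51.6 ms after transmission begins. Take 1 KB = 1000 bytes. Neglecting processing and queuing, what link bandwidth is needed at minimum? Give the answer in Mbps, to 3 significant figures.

L = 77600 bits.
Propagation delay = 2090000 / 2.05e+08 = 10.1951 ms.
Transmission budget = 51.6 − 10.1951 = 41.4049 ms.
R ≥ L / t_tx = 77600 bits / 0.0414049 s = 1.87 Mbps.

1.87 Mbps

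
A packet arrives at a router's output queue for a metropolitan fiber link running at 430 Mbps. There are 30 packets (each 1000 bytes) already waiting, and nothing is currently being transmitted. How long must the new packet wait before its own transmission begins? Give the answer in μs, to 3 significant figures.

558 μs

Each queued packet: L/R = 8000/430000000 = 18.6047 μs.
30 queued → 558.14 μs.
Queuing delay = 558 μs.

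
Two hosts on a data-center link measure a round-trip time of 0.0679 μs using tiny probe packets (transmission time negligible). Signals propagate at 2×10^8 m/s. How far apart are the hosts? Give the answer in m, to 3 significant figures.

One-way propagation = RTT/2 = 0.03395 μs.
d = s × t = 200000000 × 3.395e-08 = 6.79 m.

6.79 m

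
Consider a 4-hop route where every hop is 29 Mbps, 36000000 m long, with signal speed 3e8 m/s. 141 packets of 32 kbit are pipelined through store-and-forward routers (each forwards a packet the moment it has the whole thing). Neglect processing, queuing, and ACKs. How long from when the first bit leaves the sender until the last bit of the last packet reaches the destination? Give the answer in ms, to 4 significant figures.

638.9 ms

Per-hop transmission t_tx = L/R = 32000/29000000 = 1.10345 ms.
Per-hop propagation t_prop = 36000000/300000000 = 120 ms.
Pipeline fill: first packet needs 4·t_tx to clear all hops; remaining 140 packets each add one t_tx.
Total = (4+141-1)·t_tx + 4·t_prop = 144·1.10345 + 4·120 = 638.9 ms.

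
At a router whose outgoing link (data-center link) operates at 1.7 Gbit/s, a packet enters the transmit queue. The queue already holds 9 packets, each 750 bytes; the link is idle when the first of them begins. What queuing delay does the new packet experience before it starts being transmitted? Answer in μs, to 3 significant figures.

Each queued packet: L/R = 6000/1700000000 = 3.52941 μs.
9 queued → 31.7647 μs.
Queuing delay = 31.8 μs.

31.8 μs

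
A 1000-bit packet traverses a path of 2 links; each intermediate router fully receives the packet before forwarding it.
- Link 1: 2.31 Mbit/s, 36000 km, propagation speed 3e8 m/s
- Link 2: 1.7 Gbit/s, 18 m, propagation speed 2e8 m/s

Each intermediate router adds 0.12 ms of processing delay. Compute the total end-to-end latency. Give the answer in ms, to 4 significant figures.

120.6 ms

Transmission delays (L/R per hop): 0.4329, 0.000588235 ms; sum = 0.433489 ms.
Propagation delays (d/s per hop): 120, 9e-05 ms; sum = 120 ms.
Processing at 1 router(s): 1 × 0.12 ms = 0.12 ms.
End-to-end = 120.6 ms.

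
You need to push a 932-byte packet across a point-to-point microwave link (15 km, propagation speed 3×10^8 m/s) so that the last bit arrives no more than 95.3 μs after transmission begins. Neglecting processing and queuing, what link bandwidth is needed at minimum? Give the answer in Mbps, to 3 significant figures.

165 Mbps

L = 7456 bits.
Propagation delay = 15000 / 300000000 = 50 μs.
Transmission budget = 95.3 − 50 = 45.3 μs.
R ≥ L / t_tx = 7456 bits / 4.53e-05 s = 165 Mbps.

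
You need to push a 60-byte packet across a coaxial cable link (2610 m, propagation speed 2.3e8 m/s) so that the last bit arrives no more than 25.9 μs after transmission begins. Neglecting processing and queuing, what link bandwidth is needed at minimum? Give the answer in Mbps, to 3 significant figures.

33.0 Mbps

L = 480 bits.
Propagation delay = 2610 / 2.3e+08 = 11.3478 μs.
Transmission budget = 25.9 − 11.3478 = 14.5522 μs.
R ≥ L / t_tx = 480 bits / 1.45522e-05 s = 33.0 Mbps.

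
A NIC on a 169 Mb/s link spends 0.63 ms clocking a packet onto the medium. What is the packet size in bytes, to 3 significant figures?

13300 bytes

L = R × t_tx = 169000000 b/s × 0.00063 s = 106470 bits.
In bytes: 106470 / 8 = 13300 bytes.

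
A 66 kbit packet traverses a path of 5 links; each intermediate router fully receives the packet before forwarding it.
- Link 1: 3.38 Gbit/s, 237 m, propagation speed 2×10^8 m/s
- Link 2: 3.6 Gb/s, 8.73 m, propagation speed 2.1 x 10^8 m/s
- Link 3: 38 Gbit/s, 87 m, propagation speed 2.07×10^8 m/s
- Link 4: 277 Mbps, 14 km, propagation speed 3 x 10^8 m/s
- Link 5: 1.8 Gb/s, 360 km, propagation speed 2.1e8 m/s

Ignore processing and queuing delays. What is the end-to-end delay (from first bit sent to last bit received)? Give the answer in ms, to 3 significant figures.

L = 66000 bits.
Transmission delays (L/R per hop): 0.0195266, 0.0183333, 0.00173684, 0.238267, 0.0366667 ms; sum = 0.314531 ms.
Propagation delays (d/s per hop): 0.001185, 4.15714e-05, 0.00042029, 0.0466667, 1.71429 ms; sum = 1.7626 ms.
End-to-end = 2.08 ms.

2.08 ms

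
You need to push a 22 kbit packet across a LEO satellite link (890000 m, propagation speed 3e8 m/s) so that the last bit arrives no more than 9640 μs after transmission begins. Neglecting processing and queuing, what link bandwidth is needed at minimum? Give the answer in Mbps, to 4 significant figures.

Propagation delay = 890000 / 300000000 = 2966.67 μs.
Transmission budget = 9640 − 2966.67 = 6673.33 μs.
R ≥ L / t_tx = 22000 bits / 0.00667333 s = 3.297 Mbps.

3.297 Mbps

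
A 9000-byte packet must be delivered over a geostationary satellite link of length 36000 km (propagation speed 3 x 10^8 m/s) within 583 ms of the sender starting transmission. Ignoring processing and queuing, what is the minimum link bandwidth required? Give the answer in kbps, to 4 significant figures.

155.5 kbps

L = 72000 bits.
Propagation delay = 36000000 / 300000000 = 120 ms.
Transmission budget = 583 − 120 = 463 ms.
R ≥ L / t_tx = 72000 bits / 0.463 s = 155.5 kbps.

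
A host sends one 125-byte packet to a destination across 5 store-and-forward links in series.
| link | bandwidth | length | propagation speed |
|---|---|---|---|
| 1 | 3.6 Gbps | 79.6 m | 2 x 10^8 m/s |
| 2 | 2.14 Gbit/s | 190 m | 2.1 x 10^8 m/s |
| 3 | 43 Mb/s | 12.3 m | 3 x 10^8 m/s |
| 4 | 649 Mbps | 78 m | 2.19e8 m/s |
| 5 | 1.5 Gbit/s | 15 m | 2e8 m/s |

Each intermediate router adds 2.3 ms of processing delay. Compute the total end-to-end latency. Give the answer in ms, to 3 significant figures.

L = 125 × 8 = 1000 bits.
Transmission delays (L/R per hop): 0.000277778, 0.00046729, 0.0232558, 0.00154083, 0.000666667 ms; sum = 0.0262084 ms.
Propagation delays (d/s per hop): 0.000398, 0.000904762, 4.1e-05, 0.000356164, 7.5e-05 ms; sum = 0.00177493 ms.
Processing at 4 router(s): 4 × 2.3 ms = 9.2 ms.
End-to-end = 9.23 ms.

9.23 ms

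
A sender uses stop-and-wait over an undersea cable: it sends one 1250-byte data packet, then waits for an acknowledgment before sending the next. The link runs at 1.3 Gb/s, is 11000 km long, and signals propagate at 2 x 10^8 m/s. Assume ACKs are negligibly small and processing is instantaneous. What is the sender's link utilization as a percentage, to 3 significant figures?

0.00699 %

t_tx = L/R = 10000/1300000000 = 7.69231e-06 s.
t_prop = 11000000/200000000 = 0.055 s; RTT = 0.11 s.
Cycle = t_tx + RTT = 0.110008 s.
Utilization = t_tx / cycle = 7.69231e-06/0.110008 = 0.00699 %.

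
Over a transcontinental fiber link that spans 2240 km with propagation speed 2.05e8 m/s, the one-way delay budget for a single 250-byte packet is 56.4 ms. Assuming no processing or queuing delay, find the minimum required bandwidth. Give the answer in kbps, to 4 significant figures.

L = 2000 bits.
Propagation delay = 2240000 / 2.05e+08 = 10.9268 ms.
Transmission budget = 56.4 − 10.9268 = 45.4732 ms.
R ≥ L / t_tx = 2000 bits / 0.0454732 s = 43.98 kbps.

43.98 kbps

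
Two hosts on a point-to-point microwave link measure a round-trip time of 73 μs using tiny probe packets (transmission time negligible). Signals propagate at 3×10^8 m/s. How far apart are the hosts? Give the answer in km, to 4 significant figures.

10.95 km

One-way propagation = RTT/2 = 36.5 μs.
d = s × t = 300000000 × 3.65e-05 = 10.95 km.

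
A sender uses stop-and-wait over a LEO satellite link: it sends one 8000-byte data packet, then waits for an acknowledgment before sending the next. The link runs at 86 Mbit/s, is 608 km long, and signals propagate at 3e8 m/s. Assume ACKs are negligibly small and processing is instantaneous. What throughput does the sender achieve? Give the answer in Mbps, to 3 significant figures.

13.3 Mbps

t_tx = L/R = 64000/86000000 = 0.000744186 s.
t_prop = 608000/300000000 = 0.00202667 s; RTT = 0.00405333 s.
Cycle = t_tx + RTT = 0.00479752 s.
Throughput = L / cycle = 64000 / 0.00479752 = 13.3 Mbps.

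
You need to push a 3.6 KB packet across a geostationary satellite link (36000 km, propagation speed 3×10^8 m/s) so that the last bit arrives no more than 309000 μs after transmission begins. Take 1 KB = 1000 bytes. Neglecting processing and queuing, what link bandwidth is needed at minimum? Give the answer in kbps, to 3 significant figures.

152 kbps

L = 28800 bits.
Propagation delay = 36000000 / 300000000 = 120000 μs.
Transmission budget = 309000 − 120000 = 189000 μs.
R ≥ L / t_tx = 28800 bits / 0.189 s = 152 kbps.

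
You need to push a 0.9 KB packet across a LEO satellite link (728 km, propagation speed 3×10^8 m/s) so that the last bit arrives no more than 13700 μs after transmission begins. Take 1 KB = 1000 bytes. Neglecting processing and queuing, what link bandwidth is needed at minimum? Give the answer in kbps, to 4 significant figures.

L = 7200 bits.
Propagation delay = 728000 / 300000000 = 2426.67 μs.
Transmission budget = 13700 − 2426.67 = 11273.3 μs.
R ≥ L / t_tx = 7200 bits / 0.0112733 s = 638.7 kbps.

638.7 kbps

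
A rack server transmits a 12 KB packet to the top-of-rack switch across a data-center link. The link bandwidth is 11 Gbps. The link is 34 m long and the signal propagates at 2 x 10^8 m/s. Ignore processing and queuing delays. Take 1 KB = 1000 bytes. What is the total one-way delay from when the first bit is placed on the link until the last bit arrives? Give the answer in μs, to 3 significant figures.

L = 96000 bits.
Transmission delay = L/R = 96000 / 11000000000 = 8.72727 μs.
Propagation delay = d/s = 34 m / 200000000 m/s = 0.17 μs.
Total = 8.90 μs.

8.90 μs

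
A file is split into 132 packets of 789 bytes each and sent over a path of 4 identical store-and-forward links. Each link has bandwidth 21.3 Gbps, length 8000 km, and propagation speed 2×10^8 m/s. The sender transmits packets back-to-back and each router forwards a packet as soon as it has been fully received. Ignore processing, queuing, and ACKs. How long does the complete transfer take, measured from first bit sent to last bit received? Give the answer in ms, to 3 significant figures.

Per-hop transmission t_tx = L/R = 6312/21300000000 = 0.000296338 ms.
Per-hop propagation t_prop = 8000000/200000000 = 40 ms.
Pipeline fill: first packet needs 4·t_tx to clear all hops; remaining 131 packets each add one t_tx.
Total = (4+132-1)·t_tx + 4·t_prop = 135·0.000296338 + 4·40 = 160 ms.

160 ms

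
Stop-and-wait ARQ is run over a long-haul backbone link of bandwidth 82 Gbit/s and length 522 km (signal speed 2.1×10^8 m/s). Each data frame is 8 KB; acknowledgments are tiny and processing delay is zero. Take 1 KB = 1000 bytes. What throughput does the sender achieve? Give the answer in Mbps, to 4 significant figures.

t_tx = L/R = 64000/82000000000 = 7.80488e-07 s.
t_prop = 522000/210000000 = 0.00248571 s; RTT = 0.00497143 s.
Cycle = t_tx + RTT = 0.00497221 s.
Throughput = L / cycle = 64000 / 0.00497221 = 12.87 Mbps.

12.87 Mbps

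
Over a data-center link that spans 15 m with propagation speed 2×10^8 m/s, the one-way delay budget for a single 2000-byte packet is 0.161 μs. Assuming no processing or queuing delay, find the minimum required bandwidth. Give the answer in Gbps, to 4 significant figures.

186.0 Gbps

L = 16000 bits.
Propagation delay = 15 / 200000000 = 0.075 μs.
Transmission budget = 0.161 − 0.075 = 0.086 μs.
R ≥ L / t_tx = 16000 bits / 8.6e-08 s = 186.0 Gbps.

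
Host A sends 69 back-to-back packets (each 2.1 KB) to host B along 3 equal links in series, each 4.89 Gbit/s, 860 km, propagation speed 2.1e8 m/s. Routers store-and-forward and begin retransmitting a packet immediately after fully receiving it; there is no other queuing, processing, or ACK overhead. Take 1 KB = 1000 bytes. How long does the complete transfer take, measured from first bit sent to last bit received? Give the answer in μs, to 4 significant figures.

Per-hop transmission t_tx = L/R = 16800/4890000000 = 3.43558 μs.
Per-hop propagation t_prop = 860000/210000000 = 4095.24 μs.
Pipeline fill: first packet needs 3·t_tx to clear all hops; remaining 68 packets each add one t_tx.
Total = (3+69-1)·t_tx + 3·t_prop = 71·3.43558 + 3·4095.24 = 12530 μs.

12530 μs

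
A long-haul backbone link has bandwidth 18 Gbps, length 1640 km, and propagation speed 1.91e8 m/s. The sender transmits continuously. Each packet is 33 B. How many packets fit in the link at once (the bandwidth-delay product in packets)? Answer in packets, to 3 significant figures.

Propagation delay = 1640000 / 191000000 = 0.00858639 s.
BDP = R × t_prop = 18000000000 × 0.00858639 = 154555000 bits.
In packets of 264 bits: 585000 packets.

585000 packets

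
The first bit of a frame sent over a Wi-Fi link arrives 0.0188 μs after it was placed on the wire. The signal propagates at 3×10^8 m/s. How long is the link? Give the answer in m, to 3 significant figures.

d = s × t_prop = 300000000 × 1.88e-08 = 5.64 m.

5.64 m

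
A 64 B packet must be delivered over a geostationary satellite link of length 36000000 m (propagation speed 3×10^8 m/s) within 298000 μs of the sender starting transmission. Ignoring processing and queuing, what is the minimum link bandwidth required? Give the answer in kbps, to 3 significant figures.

2.88 kbps

L = 512 bits.
Propagation delay = 36000000 / 300000000 = 120000 μs.
Transmission budget = 298000 − 120000 = 178000 μs.
R ≥ L / t_tx = 512 bits / 0.178 s = 2.88 kbps.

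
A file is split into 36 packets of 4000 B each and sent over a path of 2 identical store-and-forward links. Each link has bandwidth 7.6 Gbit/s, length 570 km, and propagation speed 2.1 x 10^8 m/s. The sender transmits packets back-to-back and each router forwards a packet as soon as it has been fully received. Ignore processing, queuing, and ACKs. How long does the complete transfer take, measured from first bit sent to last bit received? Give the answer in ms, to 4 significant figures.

5.584 ms

Per-hop transmission t_tx = L/R = 32000/7600000000 = 0.00421053 ms.
Per-hop propagation t_prop = 570000/210000000 = 2.71429 ms.
Pipeline fill: first packet needs 2·t_tx to clear all hops; remaining 35 packets each add one t_tx.
Total = (2+36-1)·t_tx + 2·t_prop = 37·0.00421053 + 2·2.71429 = 5.584 ms.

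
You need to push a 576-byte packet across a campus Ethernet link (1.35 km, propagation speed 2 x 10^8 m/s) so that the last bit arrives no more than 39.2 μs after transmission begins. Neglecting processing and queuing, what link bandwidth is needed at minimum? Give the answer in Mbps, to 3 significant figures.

L = 4608 bits.
Propagation delay = 1350 / 200000000 = 6.75 μs.
Transmission budget = 39.2 − 6.75 = 32.45 μs.
R ≥ L / t_tx = 4608 bits / 3.245e-05 s = 142 Mbps.

142 Mbps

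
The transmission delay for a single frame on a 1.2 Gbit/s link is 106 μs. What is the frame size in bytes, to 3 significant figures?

L = R × t_tx = 1200000000 b/s × 0.000106 s = 127200 bits.
In bytes: 127200 / 8 = 15900 bytes.

15900 bytes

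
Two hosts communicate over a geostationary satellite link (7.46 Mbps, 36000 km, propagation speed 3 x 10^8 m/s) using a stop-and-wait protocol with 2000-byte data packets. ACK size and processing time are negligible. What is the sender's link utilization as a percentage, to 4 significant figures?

0.8857 %

t_tx = L/R = 16000/7460000 = 0.00214477 s.
t_prop = 36000000/300000000 = 0.12 s; RTT = 0.24 s.
Cycle = t_tx + RTT = 0.242145 s.
Utilization = t_tx / cycle = 0.00214477/0.242145 = 0.8857 %.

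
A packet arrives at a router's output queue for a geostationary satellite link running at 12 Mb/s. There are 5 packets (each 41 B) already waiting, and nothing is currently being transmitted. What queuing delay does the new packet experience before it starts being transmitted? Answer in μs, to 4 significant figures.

Each queued packet: L/R = 328/12000000 = 27.3333 μs.
5 queued → 136.667 μs.
Queuing delay = 136.7 μs.

136.7 μs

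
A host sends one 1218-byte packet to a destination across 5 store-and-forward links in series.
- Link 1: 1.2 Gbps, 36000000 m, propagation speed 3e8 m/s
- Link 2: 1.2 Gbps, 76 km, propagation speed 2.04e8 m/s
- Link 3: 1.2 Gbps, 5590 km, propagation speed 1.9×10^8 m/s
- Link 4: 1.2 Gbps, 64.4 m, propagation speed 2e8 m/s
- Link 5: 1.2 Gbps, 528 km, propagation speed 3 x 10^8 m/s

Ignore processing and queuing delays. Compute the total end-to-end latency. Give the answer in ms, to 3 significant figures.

L = 1218 × 8 = 9744 bits.
Transmission delay per hop = L/R = 9744/1200000000 = 0.00812 ms; 5 hops → 0.0406 ms.
Propagation delays (d/s per hop): 120, 0.372549, 29.4211, 0.000322, 1.76 ms; sum = 151.554 ms.
End-to-end = 152 ms.

152 ms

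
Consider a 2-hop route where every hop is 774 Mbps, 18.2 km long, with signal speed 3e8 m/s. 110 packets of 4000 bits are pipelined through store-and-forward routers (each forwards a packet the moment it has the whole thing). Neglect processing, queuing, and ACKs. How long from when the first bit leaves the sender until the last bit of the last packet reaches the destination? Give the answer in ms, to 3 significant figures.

Per-hop transmission t_tx = L/R = 4000/774000000 = 0.00516796 ms.
Per-hop propagation t_prop = 18200/300000000 = 0.0606667 ms.
Pipeline fill: first packet needs 2·t_tx to clear all hops; remaining 109 packets each add one t_tx.
Total = (2+110-1)·t_tx + 2·t_prop = 111·0.00516796 + 2·0.0606667 = 0.695 ms.

0.695 ms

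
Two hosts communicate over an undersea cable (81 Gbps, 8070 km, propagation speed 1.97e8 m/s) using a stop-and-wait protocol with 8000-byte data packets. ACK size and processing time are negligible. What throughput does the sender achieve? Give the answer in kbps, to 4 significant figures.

t_tx = L/R = 64000/81000000000 = 7.90123e-07 s.
t_prop = 8070000/197000000 = 0.0409645 s; RTT = 0.0819289 s.
Cycle = t_tx + RTT = 0.0819297 s.
Throughput = L / cycle = 64000 / 0.0819297 = 781.2 kbps.

781.2 kbps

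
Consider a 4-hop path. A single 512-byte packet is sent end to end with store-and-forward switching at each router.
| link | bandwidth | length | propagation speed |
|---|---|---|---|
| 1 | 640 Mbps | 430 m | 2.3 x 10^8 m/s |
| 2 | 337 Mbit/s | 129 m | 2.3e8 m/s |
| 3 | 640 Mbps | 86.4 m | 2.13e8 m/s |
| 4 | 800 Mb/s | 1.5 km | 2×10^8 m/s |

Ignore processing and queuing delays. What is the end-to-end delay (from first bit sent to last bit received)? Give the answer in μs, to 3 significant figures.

40.4 μs

L = 512 × 8 = 4096 bits.
Transmission delays (L/R per hop): 6.4, 12.1543, 6.4, 5.12 μs; sum = 30.0743 μs.
Propagation delays (d/s per hop): 1.86957, 0.56087, 0.405634, 7.5 μs; sum = 10.3361 μs.
End-to-end = 40.4 μs.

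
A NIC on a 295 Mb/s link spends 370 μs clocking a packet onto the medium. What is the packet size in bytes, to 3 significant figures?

13600 bytes

L = R × t_tx = 295000000 b/s × 0.00037 s = 109150 bits.
In bytes: 109150 / 8 = 13600 bytes.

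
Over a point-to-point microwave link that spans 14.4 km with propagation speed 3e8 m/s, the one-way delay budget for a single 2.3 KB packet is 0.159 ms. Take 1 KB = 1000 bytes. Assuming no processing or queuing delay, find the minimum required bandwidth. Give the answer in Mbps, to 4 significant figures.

165.8 Mbps

L = 18400 bits.
Propagation delay = 14400 / 300000000 = 0.048 ms.
Transmission budget = 0.159 − 0.048 = 0.111 ms.
R ≥ L / t_tx = 18400 bits / 0.000111 s = 165.8 Mbps.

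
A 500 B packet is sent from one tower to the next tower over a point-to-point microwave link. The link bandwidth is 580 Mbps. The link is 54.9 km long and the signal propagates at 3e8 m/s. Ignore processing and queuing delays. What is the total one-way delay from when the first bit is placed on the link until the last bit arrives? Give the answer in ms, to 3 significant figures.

L = 500 × 8 = 4000 bits.
Transmission delay = L/R = 4000 / 580000000 = 0.00689655 ms.
Propagation delay = d/s = 54900 m / 300000000 m/s = 0.183 ms.
Total = 0.190 ms.

0.190 ms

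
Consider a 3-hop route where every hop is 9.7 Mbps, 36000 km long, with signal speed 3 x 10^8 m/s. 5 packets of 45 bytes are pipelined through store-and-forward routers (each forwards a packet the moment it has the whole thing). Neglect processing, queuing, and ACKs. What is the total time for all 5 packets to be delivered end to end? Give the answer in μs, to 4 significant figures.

360300 μs

Per-hop transmission t_tx = L/R = 360/9700000 = 37.1134 μs.
Per-hop propagation t_prop = 36000000/300000000 = 120000 μs.
Pipeline fill: first packet needs 3·t_tx to clear all hops; remaining 4 packets each add one t_tx.
Total = (3+5-1)·t_tx + 3·t_prop = 7·37.1134 + 3·120000 = 360300 μs.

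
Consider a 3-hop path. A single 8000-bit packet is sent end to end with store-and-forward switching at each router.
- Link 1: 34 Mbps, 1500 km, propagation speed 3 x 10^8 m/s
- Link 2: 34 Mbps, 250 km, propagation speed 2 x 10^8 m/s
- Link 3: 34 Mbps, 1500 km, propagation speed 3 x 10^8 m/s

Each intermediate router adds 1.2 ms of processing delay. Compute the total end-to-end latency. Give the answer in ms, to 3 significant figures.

14.4 ms

Transmission delay per hop = L/R = 8000/34000000 = 0.235294 ms; 3 hops → 0.705882 ms.
Propagation delays (d/s per hop): 5, 1.25, 5 ms; sum = 11.25 ms.
Processing at 2 router(s): 2 × 1.2 ms = 2.4 ms.
End-to-end = 14.4 ms.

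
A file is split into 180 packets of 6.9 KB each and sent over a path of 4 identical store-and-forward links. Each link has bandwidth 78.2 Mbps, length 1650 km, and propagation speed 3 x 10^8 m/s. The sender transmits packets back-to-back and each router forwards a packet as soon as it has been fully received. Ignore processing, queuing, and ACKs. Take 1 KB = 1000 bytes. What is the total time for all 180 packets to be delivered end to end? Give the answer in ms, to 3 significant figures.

Per-hop transmission t_tx = L/R = 55200/78200000 = 0.705882 ms.
Per-hop propagation t_prop = 1650000/300000000 = 5.5 ms.
Pipeline fill: first packet needs 4·t_tx to clear all hops; remaining 179 packets each add one t_tx.
Total = (4+180-1)·t_tx + 4·t_prop = 183·0.705882 + 4·5.5 = 151 ms.

151 ms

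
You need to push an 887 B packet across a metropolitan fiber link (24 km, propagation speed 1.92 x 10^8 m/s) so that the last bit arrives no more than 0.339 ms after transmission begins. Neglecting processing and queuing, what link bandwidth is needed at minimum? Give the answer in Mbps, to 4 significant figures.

33.16 Mbps

L = 7096 bits.
Propagation delay = 24000 / 192000000 = 0.125 ms.
Transmission budget = 0.339 − 0.125 = 0.214 ms.
R ≥ L / t_tx = 7096 bits / 0.000214 s = 33.16 Mbps.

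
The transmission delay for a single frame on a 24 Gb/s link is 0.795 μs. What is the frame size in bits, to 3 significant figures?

19100 bits

L = R × t_tx = 24000000000 b/s × 7.95e-07 s = 19080 bits.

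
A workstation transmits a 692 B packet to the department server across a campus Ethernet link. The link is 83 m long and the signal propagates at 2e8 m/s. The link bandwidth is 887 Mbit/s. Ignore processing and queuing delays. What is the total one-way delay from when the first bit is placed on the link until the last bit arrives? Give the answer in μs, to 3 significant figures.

L = 692 × 8 = 5536 bits.
Transmission delay = L/R = 5536 / 887000000 = 6.24126 μs.
Propagation delay = d/s = 83 m / 200000000 m/s = 0.415 μs.
Total = 6.66 μs.

6.66 μs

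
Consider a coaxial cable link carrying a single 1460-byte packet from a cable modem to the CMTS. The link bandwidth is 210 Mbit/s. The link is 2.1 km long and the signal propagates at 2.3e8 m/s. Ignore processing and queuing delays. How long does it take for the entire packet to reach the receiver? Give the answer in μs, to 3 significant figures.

64.7 μs

L = 1460 × 8 = 11680 bits.
Transmission delay = L/R = 11680 / 210000000 = 55.619 μs.
Propagation delay = d/s = 2100 m / 2.3e+08 m/s = 9.13043 μs.
Total = 64.7 μs.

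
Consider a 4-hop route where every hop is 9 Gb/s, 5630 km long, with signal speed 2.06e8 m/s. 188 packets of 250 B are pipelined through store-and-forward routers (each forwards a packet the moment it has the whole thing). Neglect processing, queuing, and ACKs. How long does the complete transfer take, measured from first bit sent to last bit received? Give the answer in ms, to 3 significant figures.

Per-hop transmission t_tx = L/R = 2000/9000000000 = 0.000222222 ms.
Per-hop propagation t_prop = 5630000/206000000 = 27.3301 ms.
Pipeline fill: first packet needs 4·t_tx to clear all hops; remaining 187 packets each add one t_tx.
Total = (4+188-1)·t_tx + 4·t_prop = 191·0.000222222 + 4·27.3301 = 109 ms.

109 ms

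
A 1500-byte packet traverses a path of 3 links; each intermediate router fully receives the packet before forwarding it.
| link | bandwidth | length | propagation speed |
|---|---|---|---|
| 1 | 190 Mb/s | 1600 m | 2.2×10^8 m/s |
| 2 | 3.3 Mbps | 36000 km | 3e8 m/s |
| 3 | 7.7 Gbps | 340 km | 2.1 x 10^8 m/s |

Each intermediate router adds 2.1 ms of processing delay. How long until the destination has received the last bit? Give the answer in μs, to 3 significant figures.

130000 μs

L = 1500 × 8 = 12000 bits.
Transmission delays (L/R per hop): 63.1579, 3636.36, 1.55844 μs; sum = 3701.08 μs.
Propagation delays (d/s per hop): 7.27273, 120000, 1619.05 μs; sum = 121626 μs.
Processing at 2 router(s): 2 × 2.1 ms = 4200 μs.
End-to-end = 130000 μs.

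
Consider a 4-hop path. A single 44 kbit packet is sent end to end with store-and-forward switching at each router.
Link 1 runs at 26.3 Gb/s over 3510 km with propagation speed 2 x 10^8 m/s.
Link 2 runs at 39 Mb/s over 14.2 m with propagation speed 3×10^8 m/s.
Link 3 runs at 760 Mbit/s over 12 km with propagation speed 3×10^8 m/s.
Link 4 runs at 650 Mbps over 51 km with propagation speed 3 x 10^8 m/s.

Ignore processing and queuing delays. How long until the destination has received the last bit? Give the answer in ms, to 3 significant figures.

19.0 ms

L = 44000 bits.
Transmission delays (L/R per hop): 0.001673, 1.12821, 0.0578947, 0.0676923 ms; sum = 1.25547 ms.
Propagation delays (d/s per hop): 17.55, 4.73333e-05, 0.04, 0.17 ms; sum = 17.76 ms.
End-to-end = 19.0 ms.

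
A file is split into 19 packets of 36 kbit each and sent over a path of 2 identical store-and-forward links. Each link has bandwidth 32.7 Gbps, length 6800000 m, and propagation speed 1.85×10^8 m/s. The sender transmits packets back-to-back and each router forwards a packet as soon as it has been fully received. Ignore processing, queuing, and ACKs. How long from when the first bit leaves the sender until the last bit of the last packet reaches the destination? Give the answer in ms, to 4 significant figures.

73.54 ms

Per-hop transmission t_tx = L/R = 36000/3.27e+10 = 0.00110092 ms.
Per-hop propagation t_prop = 6800000/185000000 = 36.7568 ms.
Pipeline fill: first packet needs 2·t_tx to clear all hops; remaining 18 packets each add one t_tx.
Total = (2+19-1)·t_tx + 2·t_prop = 20·0.00110092 + 2·36.7568 = 73.54 ms.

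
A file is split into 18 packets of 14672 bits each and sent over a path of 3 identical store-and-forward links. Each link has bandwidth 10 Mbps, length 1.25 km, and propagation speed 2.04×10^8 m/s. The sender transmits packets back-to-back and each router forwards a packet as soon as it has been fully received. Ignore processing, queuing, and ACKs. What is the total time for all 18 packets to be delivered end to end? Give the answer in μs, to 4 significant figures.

Per-hop transmission t_tx = L/R = 14672/10000000 = 1467.2 μs.
Per-hop propagation t_prop = 1250/204000000 = 6.12745 μs.
Pipeline fill: first packet needs 3·t_tx to clear all hops; remaining 17 packets each add one t_tx.
Total = (3+18-1)·t_tx + 3·t_prop = 20·1467.2 + 3·6.12745 = 29360 μs.

29360 μs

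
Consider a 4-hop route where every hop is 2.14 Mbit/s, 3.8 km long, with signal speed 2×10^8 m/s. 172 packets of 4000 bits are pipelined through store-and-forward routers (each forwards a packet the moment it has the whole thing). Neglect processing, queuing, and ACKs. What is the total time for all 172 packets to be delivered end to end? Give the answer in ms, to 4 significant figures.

Per-hop transmission t_tx = L/R = 4000/2140000 = 1.86916 ms.
Per-hop propagation t_prop = 3800/200000000 = 0.019 ms.
Pipeline fill: first packet needs 4·t_tx to clear all hops; remaining 171 packets each add one t_tx.
Total = (4+172-1)·t_tx + 4·t_prop = 175·1.86916 + 4·0.019 = 327.2 ms.

327.2 ms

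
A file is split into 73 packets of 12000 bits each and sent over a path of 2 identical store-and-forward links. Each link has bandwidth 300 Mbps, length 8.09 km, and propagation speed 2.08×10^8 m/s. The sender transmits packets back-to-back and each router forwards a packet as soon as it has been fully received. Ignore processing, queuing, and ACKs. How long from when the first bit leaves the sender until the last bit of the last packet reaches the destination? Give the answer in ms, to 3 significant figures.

3.04 ms

Per-hop transmission t_tx = L/R = 12000/300000000 = 0.04 ms.
Per-hop propagation t_prop = 8090/208000000 = 0.0388942 ms.
Pipeline fill: first packet needs 2·t_tx to clear all hops; remaining 72 packets each add one t_tx.
Total = (2+73-1)·t_tx + 2·t_prop = 74·0.04 + 2·0.0388942 = 3.04 ms.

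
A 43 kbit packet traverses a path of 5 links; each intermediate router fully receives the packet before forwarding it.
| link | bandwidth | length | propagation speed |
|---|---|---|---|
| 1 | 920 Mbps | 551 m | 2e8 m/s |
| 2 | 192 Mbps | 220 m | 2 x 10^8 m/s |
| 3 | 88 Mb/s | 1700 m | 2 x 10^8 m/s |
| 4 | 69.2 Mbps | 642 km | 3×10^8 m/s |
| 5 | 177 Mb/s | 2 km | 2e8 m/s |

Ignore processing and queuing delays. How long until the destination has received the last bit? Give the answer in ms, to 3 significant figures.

3.79 ms

L = 43000 bits.
Transmission delays (L/R per hop): 0.0467391, 0.223958, 0.488636, 0.621387, 0.242938 ms; sum = 1.62366 ms.
Propagation delays (d/s per hop): 0.002755, 0.0011, 0.0085, 2.14, 0.01 ms; sum = 2.16236 ms.
End-to-end = 3.79 ms.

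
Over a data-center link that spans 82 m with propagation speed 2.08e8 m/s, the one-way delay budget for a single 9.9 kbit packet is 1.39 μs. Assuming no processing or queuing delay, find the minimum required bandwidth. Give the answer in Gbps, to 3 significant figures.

9.94 Gbps

Propagation delay = 82 / 208000000 = 0.394231 μs.
Transmission budget = 1.39 − 0.394231 = 0.995769 μs.
R ≥ L / t_tx = 9900 bits / 9.95769e-07 s = 9.94 Gbps.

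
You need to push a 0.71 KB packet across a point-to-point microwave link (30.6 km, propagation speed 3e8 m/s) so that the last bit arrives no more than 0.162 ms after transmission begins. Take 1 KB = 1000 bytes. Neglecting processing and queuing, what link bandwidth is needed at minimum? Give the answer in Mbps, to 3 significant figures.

94.7 Mbps

L = 5680 bits.
Propagation delay = 30600 / 300000000 = 0.102 ms.
Transmission budget = 0.162 − 0.102 = 0.06 ms.
R ≥ L / t_tx = 5680 bits / 6e-05 s = 94.7 Mbps.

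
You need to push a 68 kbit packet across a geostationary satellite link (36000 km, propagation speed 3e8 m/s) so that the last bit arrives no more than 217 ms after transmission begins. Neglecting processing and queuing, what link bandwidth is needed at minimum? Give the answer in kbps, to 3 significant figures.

Propagation delay = 36000000 / 300000000 = 120 ms.
Transmission budget = 217 − 120 = 97 ms.
R ≥ L / t_tx = 68000 bits / 0.097 s = 701 kbps.

701 kbps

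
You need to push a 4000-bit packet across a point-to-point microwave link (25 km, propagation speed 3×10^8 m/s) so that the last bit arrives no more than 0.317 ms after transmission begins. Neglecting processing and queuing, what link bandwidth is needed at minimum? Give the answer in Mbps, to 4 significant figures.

17.12 Mbps

Propagation delay = 25000 / 300000000 = 0.0833333 ms.
Transmission budget = 0.317 − 0.0833333 = 0.233667 ms.
R ≥ L / t_tx = 4000 bits / 0.000233667 s = 17.12 Mbps.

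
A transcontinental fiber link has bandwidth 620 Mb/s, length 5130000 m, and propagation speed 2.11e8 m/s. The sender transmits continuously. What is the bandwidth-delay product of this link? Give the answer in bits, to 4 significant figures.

Propagation delay = 5130000 / 211000000 = 0.0243128 s.
BDP = R × t_prop = 620000000 × 0.0243128 = 15073900 bits.

15070000 bits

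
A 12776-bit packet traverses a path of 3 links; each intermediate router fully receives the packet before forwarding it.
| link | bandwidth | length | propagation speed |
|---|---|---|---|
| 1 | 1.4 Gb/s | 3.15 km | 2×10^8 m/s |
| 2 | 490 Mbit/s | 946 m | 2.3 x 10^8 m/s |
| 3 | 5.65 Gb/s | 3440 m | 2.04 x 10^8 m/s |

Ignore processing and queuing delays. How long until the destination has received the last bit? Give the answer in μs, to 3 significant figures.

74.2 μs

Transmission delays (L/R per hop): 9.12571, 26.0735, 2.26124 μs; sum = 37.4604 μs.
Propagation delays (d/s per hop): 15.75, 4.11304, 16.8627 μs; sum = 36.7258 μs.
End-to-end = 74.2 μs.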